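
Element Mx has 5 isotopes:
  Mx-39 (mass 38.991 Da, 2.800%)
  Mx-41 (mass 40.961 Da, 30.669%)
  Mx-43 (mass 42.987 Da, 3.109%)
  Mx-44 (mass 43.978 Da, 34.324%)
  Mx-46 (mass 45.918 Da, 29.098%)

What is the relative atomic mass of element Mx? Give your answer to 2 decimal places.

43.45 Da

The abundance-weighted mean is 0.02800 × 38.991 + 0.30669 × 40.961 + 0.03109 × 42.987 + 0.34324 × 43.978 + 0.29098 × 45.918
= 1.0917 + 12.5623 + 1.3365 + 15.0950 + 13.3612 = 43.4467 Da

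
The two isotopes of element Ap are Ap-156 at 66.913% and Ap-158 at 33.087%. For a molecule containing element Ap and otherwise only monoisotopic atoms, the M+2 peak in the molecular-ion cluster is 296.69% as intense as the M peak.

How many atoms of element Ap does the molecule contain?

For n independent Ap atoms, I(M+2)/I(M) = n · (abundance Ap-158) / (abundance Ap-156) = n · 0.33087/0.66913.
n = 2.9669 × 0.66913/0.33087 = 6.00 ≈ 6

6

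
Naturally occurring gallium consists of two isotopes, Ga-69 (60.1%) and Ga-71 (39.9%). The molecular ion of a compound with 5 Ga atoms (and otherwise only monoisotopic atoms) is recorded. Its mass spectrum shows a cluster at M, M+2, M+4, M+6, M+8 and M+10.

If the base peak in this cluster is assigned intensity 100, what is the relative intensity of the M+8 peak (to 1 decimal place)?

22.0

(0.601 + 0.399)^5 gives M 0.0784, M+2 0.2603, M+4 0.3456, M+6 0.2294, M+8 0.0762, M+10 0.0101; the largest is M+4.
P(M+4) = C(5,2) × 0.601^3 × 0.399^2 = 10 × 0.2170818 × 0.159201 = 0.345596 (base)
P(M+8) = C(5,4) × 0.601^1 × 0.399^4 = 5 × 0.6010 × 0.02534496 = 0.076162
Relative intensity = 0.076162 / 0.345596 × 100 = 22.0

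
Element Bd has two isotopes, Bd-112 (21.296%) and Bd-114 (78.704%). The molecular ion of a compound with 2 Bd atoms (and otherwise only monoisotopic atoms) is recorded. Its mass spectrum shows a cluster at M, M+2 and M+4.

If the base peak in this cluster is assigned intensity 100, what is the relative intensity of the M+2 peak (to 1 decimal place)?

Term probabilities: M 0.0454, M+2 0.3352, M+4 0.6194. Base peak = M+4.
P(M+4) = C(2,2) × 0.21296^0 × 0.78704^2 = 1 × 1.0000 × 0.61943196 = 0.619432 (base)
P(M+2) = C(2,1) × 0.21296^1 × 0.78704^1 = 2 × 0.21296 × 0.78704 = 0.335216
Relative intensity = 0.335216 / 0.619432 × 100 = 54.1

54.1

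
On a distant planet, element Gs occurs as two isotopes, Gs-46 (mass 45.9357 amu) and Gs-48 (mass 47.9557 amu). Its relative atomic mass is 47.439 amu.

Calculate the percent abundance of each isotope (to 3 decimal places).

Writing the weighted mean with unknown fraction x of Gs-46:
45.9357·x + 47.9557·(1 − x) = 47.439
(45.9357 − 47.9557)·x = 47.439 − 47.9557
x = -0.5167 / -2.0200 = 0.25579 → 25.579% Gs-46, 74.421% Gs-48.

Gs-46: 25.579%, Gs-48: 74.421%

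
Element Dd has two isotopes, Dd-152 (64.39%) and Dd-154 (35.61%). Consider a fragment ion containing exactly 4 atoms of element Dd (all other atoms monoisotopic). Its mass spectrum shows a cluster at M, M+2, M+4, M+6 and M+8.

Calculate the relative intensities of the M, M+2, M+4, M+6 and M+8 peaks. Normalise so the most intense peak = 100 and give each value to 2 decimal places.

Expanding (0.6439 + 0.3561)^4:
P(M) = 0.6439^4 = 0.171899
P(M+2) = 4 × 0.6439^3 × 0.3561^1 = 0.380266
P(M+4) = 6 × 0.6439^2 × 0.3561^2 = 0.315451
P(M+6) = 4 × 0.6439^1 × 0.3561^3 = 0.116304
P(M+8) = 0.3561^4 = 0.016080
The M+2 peak is largest (0.380266); scaling to 100 gives 45.20 : 100.00 : 82.96 : 30.58 : 4.23.

45.20 : 100.00 : 82.96 : 30.58 : 4.23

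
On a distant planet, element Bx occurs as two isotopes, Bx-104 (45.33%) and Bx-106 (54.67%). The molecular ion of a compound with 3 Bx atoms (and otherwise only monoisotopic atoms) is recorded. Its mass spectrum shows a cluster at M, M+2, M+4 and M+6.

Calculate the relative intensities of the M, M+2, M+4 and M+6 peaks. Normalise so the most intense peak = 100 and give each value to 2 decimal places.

Each Bx atom is independently Bx-104 (p = 0.4533) or Bx-106 (q = 0.5467); the cluster is the binomial expansion (p + q)^3.
P(M) = 0.4533^3 = 0.093144
P(M+2) = 3 × 0.4533^2 × 0.5467^1 = 0.337009
P(M+4) = 3 × 0.4533^1 × 0.5467^2 = 0.406448
P(M+6) = 0.5467^3 = 0.163398
The M+4 peak is largest (0.406448); scaling to 100 gives 22.92 : 82.92 : 100.00 : 40.20.

22.92 : 82.92 : 100.00 : 40.20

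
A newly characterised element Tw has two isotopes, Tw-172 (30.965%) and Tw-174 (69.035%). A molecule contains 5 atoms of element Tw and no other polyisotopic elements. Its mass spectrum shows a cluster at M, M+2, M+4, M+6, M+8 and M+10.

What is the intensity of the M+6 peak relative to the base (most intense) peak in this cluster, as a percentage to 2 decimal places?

Binomial terms of (0.30965 + 0.69035)^5: M 0.0028, M+2 0.0317, M+4 0.1415, M+6 0.3155, M+8 0.3517, M+10 0.1568 → M+8 is the base peak.
P(M+8) = C(5,4) × 0.30965^1 × 0.69035^4 = 5 × 0.30965 × 0.22713147 = 0.351656 (base)
P(M+6) = C(5,3) × 0.30965^2 × 0.69035^3 = 10 × 0.09588312 × 0.32900916 = 0.315464
Relative intensity = 0.315464 / 0.351656 × 100 = 89.71

89.71%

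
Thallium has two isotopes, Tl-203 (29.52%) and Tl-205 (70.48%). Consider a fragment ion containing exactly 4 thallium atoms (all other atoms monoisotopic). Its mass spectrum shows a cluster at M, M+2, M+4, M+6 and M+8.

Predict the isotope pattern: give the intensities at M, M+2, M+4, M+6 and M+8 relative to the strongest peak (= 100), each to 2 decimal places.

Each Tl atom is independently Tl-203 (p = 0.2952) or Tl-205 (q = 0.7048); the cluster is the binomial expansion (p + q)^4.
P(M) = 0.2952^4 = 0.007594
P(M+2) = 4 × 0.2952^3 × 0.7048^1 = 0.072523
P(M+4) = 6 × 0.2952^2 × 0.7048^2 = 0.259726
P(M+6) = 4 × 0.2952^1 × 0.7048^3 = 0.413403
P(M+8) = 0.7048^4 = 0.246754
The M+6 peak is largest (0.413403); scaling to 100 gives 1.84 : 17.54 : 62.83 : 100.00 : 59.69.

1.84 : 17.54 : 62.83 : 100.00 : 59.69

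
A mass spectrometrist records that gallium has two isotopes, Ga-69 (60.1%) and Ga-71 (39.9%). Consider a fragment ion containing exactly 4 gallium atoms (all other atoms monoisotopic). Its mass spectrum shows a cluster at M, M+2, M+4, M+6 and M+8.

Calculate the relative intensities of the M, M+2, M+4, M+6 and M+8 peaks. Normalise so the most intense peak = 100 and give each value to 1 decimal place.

Each Ga atom is independently Ga-69 (p = 0.601) or Ga-71 (q = 0.399); the cluster is the binomial expansion (p + q)^4.
P(M) = 0.601^4 = 0.130466
P(M+2) = 4 × 0.601^3 × 0.399^1 = 0.346463
P(M+4) = 6 × 0.601^2 × 0.399^2 = 0.345021
P(M+6) = 4 × 0.601^1 × 0.399^3 = 0.152705
P(M+8) = 0.399^4 = 0.025345
The M+2 peak is largest (0.346463); scaling to 100 gives 37.7 : 100.0 : 99.6 : 44.1 : 7.3.

37.7 : 100.0 : 99.6 : 44.1 : 7.3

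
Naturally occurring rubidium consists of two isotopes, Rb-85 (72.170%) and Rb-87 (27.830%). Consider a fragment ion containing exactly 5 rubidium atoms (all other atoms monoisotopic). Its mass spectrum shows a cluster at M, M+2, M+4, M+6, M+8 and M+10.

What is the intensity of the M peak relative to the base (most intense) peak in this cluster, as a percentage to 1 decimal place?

51.9%

Binomial terms of (0.72170 + 0.27830)^5: M 0.1958, M+2 0.3775, M+4 0.2911, M+6 0.1123, M+8 0.0216, M+10 0.0017 → M+2 is the base peak.
P(M+2) = C(5,1) × 0.72170^4 × 0.27830^1 = 5 × 0.27128565 × 0.2783 = 0.377494 (base)
P(M) = C(5,0) × 0.72170^5 × 0.27830^0 = 1 × 0.19578685 × 1.0000 = 0.195787
Relative intensity = 0.195787 / 0.377494 × 100 = 51.9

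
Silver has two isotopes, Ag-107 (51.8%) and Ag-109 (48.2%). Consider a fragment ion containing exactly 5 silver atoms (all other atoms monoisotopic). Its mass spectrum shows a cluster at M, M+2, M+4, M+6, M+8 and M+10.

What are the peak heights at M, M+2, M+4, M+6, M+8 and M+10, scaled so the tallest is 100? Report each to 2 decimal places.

The 5 Ag atoms are independent, so intensities follow the terms of (0.518 + 0.482)^5.
P(M) = 0.518^5 = 0.037295
P(M+2) = 5 × 0.518^4 × 0.482^1 = 0.173515
P(M+4) = 10 × 0.518^3 × 0.482^2 = 0.322911
P(M+6) = 10 × 0.518^2 × 0.482^3 = 0.300470
P(M+8) = 5 × 0.518^1 × 0.482^4 = 0.139794
P(M+10) = 0.482^5 = 0.026016
The M+4 peak is largest (0.322911); scaling to 100 gives 11.55 : 53.73 : 100.00 : 93.05 : 43.29 : 8.06.

11.55 : 53.73 : 100.00 : 93.05 : 43.29 : 8.06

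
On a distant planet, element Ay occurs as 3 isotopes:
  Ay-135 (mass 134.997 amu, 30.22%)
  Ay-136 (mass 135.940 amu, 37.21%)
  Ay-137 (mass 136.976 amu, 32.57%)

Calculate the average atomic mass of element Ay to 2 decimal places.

135.99 amu

Average mass = Σ (abundance × isotope mass) = 0.3022 × 134.997 + 0.3721 × 135.940 + 0.3257 × 136.976
= 40.7961 + 50.5833 + 44.6131 = 135.9925 amu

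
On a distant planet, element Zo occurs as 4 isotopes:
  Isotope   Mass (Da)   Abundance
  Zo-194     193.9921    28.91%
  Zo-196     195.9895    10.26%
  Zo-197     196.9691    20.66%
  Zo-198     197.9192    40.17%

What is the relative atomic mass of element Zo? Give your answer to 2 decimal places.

Average mass = Σ (abundance × isotope mass) = 0.2891 × 193.9921 + 0.1026 × 195.9895 + 0.2066 × 196.9691 + 0.4017 × 197.9192
= 56.08312 + 20.10852 + 40.69382 + 79.50414 = 196.38960 Da

196.39 Da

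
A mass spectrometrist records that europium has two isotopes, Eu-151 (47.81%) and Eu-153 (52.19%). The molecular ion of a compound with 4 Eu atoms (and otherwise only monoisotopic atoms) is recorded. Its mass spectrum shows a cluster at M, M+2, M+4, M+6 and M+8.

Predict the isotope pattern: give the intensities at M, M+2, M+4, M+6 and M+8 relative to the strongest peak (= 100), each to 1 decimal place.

14.0 : 61.1 : 100.0 : 72.8 : 19.9

Each Eu atom is independently Eu-151 (p = 0.4781) or Eu-153 (q = 0.5219); the cluster is the binomial expansion (p + q)^4.
P(M) = 0.4781^4 = 0.052249
P(M+2) = 4 × 0.4781^3 × 0.5219^1 = 0.228141
P(M+4) = 6 × 0.4781^2 × 0.5219^2 = 0.373563
P(M+6) = 4 × 0.4781^1 × 0.5219^3 = 0.271857
P(M+8) = 0.5219^4 = 0.074191
The M+4 peak is largest (0.373563); scaling to 100 gives 14.0 : 61.1 : 100.0 : 72.8 : 19.9.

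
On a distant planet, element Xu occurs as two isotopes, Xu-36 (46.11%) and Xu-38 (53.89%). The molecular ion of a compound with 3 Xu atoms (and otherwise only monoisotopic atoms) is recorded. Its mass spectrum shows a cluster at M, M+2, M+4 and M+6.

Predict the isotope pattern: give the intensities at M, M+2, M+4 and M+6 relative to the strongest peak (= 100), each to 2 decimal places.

Expanding (0.4611 + 0.5389)^3:
P(M) = 0.4611^3 = 0.098036
P(M+2) = 3 × 0.4611^2 × 0.5389^1 = 0.343732
P(M+4) = 3 × 0.4611^1 × 0.5389^2 = 0.401729
P(M+6) = 0.5389^3 = 0.156504
The M+4 peak is largest (0.401729); scaling to 100 gives 24.40 : 85.56 : 100.00 : 38.96.

24.40 : 85.56 : 100.00 : 38.96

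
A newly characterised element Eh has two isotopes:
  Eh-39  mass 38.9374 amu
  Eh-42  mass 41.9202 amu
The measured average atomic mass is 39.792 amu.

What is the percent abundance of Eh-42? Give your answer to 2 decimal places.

Writing the weighted mean with unknown fraction x of Eh-39:
38.9374·x + 41.9202·(1 − x) = 39.792
(38.9374 − 41.9202)·x = 39.792 − 41.9202
x = -2.1282 / -2.9828 = 0.71349 → 71.35% Eh-39, 28.65% Eh-42.

28.65%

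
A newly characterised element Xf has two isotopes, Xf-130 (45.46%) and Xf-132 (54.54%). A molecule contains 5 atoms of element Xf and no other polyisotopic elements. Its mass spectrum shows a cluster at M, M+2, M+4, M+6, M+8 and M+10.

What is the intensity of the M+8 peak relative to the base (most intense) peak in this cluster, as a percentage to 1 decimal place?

Binomial terms of (0.4546 + 0.5454)^5: M 0.0194, M+2 0.1165, M+4 0.2795, M+6 0.3353, M+8 0.2011, M+10 0.0483 → M+6 is the base peak.
P(M+6) = C(5,3) × 0.4546^2 × 0.5454^3 = 10 × 0.20666116 × 0.16223532 = 0.335277 (base)
P(M+8) = C(5,4) × 0.4546^1 × 0.5454^4 = 5 × 0.4546 × 0.08848314 = 0.201122
Relative intensity = 0.201122 / 0.335277 × 100 = 60.0

60.0%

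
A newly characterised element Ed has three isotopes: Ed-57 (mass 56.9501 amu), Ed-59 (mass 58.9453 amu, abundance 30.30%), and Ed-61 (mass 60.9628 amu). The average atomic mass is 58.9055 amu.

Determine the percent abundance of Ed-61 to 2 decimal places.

33.66%

Let x and y be the fractions of Ed-57 and Ed-61. Then x + y = 1 − 0.3030 = 0.6970 and 56.9501x + 60.9628y = 58.9055 − 0.3030×58.9453 = 41.0450741.
Substituting: 56.9501x + 60.9628(0.6970 − x) = 41.0450741
(56.9501 − 60.9628)x = -1.4459975  ⇒  x = 0.36036, y = 0.33664
Ed-57: 36.04%, Ed-61: 33.66%.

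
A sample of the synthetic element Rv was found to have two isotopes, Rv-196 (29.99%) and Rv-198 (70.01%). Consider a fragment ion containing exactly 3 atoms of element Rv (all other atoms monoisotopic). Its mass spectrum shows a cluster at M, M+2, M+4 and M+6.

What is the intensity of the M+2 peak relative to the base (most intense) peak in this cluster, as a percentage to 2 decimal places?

Term probabilities: M 0.0270, M+2 0.1889, M+4 0.4410, M+6 0.3431. Base peak = M+4.
P(M+4) = C(3,2) × 0.2999^1 × 0.7001^2 = 3 × 0.2999 × 0.49014001 = 0.440979 (base)
P(M+2) = C(3,1) × 0.2999^2 × 0.7001^1 = 3 × 0.08994001 × 0.7001 = 0.188901
Relative intensity = 0.188901 / 0.440979 × 100 = 42.84

42.84%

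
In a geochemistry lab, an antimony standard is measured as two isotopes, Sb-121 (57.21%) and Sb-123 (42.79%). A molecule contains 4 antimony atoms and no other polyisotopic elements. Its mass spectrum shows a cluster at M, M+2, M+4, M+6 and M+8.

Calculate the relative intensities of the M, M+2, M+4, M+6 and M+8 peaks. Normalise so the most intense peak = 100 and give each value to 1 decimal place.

The 4 Sb atoms are independent, so intensities follow the terms of (0.5721 + 0.4279)^4.
P(M) = 0.5721^4 = 0.107124
P(M+2) = 4 × 0.5721^3 × 0.4279^1 = 0.320493
P(M+4) = 6 × 0.5721^2 × 0.4279^2 = 0.359567
P(M+6) = 4 × 0.5721^1 × 0.4279^3 = 0.179291
P(M+8) = 0.4279^4 = 0.033525
The M+4 peak is largest (0.359567); scaling to 100 gives 29.8 : 89.1 : 100.0 : 49.9 : 9.3.

29.8 : 89.1 : 100.0 : 49.9 : 9.3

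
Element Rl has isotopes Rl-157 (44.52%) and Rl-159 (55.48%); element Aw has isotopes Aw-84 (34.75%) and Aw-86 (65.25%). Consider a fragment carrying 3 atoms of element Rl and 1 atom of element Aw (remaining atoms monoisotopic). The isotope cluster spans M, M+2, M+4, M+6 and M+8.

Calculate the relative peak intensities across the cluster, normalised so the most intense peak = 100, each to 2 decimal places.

8.56 : 48.09 : 100.00 : 91.48 : 31.12

Element Rl pattern (n=3): 0.08823999 : 0.32988914 : 0.41110174 : 0.17076913
Element Aw pattern (n=1): 0.3475 : 0.6525
Convolve the two distributions (both contribute in 2-u steps):
  M: 0.08823999×0.3475 = 0.030663
  M+2: 0.08823999×0.6525 + 0.32988914×0.3475 = 0.172213
  M+4: 0.32988914×0.6525 + 0.41110174×0.3475 = 0.358111
  M+6: 0.41110174×0.6525 + 0.17076913×0.3475 = 0.327586
  M+8: 0.17076913×0.6525 = 0.111427
Scale to base peak (0.358111) = 100: 8.56 : 48.09 : 100.00 : 91.48 : 31.12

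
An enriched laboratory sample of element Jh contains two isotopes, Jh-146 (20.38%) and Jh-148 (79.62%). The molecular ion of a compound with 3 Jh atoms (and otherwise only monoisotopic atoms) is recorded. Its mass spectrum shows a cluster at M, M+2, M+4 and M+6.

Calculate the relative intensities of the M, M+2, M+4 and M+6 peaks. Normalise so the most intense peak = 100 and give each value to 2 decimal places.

1.68 : 19.66 : 76.79 : 100.00

Each Jh atom is independently Jh-146 (p = 0.2038) or Jh-148 (q = 0.7962); the cluster is the binomial expansion (p + q)^3.
P(M) = 0.2038^3 = 0.008465
P(M+2) = 3 × 0.2038^2 × 0.7962^1 = 0.099209
P(M+4) = 3 × 0.2038^1 × 0.7962^2 = 0.387588
P(M+6) = 0.7962^3 = 0.504739
The M+6 peak is largest (0.504739); scaling to 100 gives 1.68 : 19.66 : 76.79 : 100.00.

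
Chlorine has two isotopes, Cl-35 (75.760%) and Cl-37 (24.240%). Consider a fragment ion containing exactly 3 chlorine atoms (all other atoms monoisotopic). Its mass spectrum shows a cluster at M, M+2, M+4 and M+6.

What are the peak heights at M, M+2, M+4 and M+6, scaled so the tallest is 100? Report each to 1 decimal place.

Each Cl atom is independently Cl-35 (p = 0.75760) or Cl-37 (q = 0.24240); the cluster is the binomial expansion (p + q)^3.
P(M) = 0.75760^3 = 0.434830
P(M+2) = 3 × 0.75760^2 × 0.24240^1 = 0.417382
P(M+4) = 3 × 0.75760^1 × 0.24240^2 = 0.133545
P(M+6) = 0.24240^3 = 0.014243
The M peak is largest (0.434830); scaling to 100 gives 100.0 : 96.0 : 30.7 : 3.3.

100.0 : 96.0 : 30.7 : 3.3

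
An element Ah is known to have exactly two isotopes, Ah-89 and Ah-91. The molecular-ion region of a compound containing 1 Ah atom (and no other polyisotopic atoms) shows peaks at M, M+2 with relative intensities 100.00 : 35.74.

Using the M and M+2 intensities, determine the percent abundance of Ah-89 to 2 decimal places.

Let p = fractional abundance of Ah-89. I(M+2)/I(M) = [C(1,1)·p^0·(1−p)] / p^1 = 1·(1−p)/p = 35.74/100.00 = 0.3574
(1−p)/p = 0.3574/1 = 0.3574  ⇒  p = 1/(1 + 0.3574) = 0.7367
Ah-89: 73.67%, Ah-91: 26.33%.

73.67%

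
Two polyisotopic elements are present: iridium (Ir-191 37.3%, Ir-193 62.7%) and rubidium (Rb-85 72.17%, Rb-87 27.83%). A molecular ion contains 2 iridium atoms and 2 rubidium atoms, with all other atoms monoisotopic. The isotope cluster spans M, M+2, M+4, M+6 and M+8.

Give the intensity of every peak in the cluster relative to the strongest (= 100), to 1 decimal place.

Iridium pattern (n=2): 0.139129 : 0.467742 : 0.393129
Rubidium pattern (n=2): 0.52085089 : 0.40169822 : 0.07745089
Convolve the two distributions (both contribute in 2-u steps):
  M: 0.139129×0.52085089 = 0.072465
  M+2: 0.139129×0.40169822 + 0.467742×0.52085089 = 0.299512
  M+4: 0.139129×0.07745089 + 0.467742×0.40169822 + 0.393129×0.52085089 = 0.403428
  M+6: 0.467742×0.07745089 + 0.393129×0.40169822 = 0.194146
  M+8: 0.393129×0.07745089 = 0.030448
Scale to base peak (0.403428) = 100: 18.0 : 74.2 : 100.0 : 48.1 : 7.5

18.0 : 74.2 : 100.0 : 48.1 : 7.5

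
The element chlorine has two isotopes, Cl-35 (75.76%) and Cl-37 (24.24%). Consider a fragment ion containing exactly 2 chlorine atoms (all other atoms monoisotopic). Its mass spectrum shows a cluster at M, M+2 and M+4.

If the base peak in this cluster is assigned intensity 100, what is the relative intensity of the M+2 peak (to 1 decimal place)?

(0.7576 + 0.2424)^2 gives M 0.5740, M+2 0.3673, M+4 0.0588; the largest is M.
P(M) = C(2,0) × 0.7576^2 × 0.2424^0 = 1 × 0.57395776 × 1.0000 = 0.573958 (base)
P(M+2) = C(2,1) × 0.7576^1 × 0.2424^1 = 2 × 0.7576 × 0.2424 = 0.367284
Relative intensity = 0.367284 / 0.573958 × 100 = 64.0

64.0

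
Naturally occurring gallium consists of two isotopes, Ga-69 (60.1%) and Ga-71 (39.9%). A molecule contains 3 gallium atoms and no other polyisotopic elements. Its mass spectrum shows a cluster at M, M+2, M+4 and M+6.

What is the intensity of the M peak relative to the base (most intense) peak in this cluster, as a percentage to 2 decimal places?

50.21%

Binomial terms of (0.601 + 0.399)^3: M 0.2171, M+2 0.4324, M+4 0.2870, M+6 0.0635 → M+2 is the base peak.
P(M+2) = C(3,1) × 0.601^2 × 0.399^1 = 3 × 0.361201 × 0.3990 = 0.432358 (base)
P(M) = C(3,0) × 0.601^3 × 0.399^0 = 1 × 0.2170818 × 1.0000 = 0.217082
Relative intensity = 0.217082 / 0.432358 × 100 = 50.21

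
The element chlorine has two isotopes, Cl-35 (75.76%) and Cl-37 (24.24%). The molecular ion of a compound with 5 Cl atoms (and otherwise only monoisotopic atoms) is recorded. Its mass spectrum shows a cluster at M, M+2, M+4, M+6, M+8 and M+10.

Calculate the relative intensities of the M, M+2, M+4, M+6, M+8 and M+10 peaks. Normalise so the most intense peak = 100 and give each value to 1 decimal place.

The 5 Cl atoms are independent, so intensities follow the terms of (0.7576 + 0.2424)^5.
P(M) = 0.7576^5 = 0.249574
P(M+2) = 5 × 0.7576^4 × 0.2424^1 = 0.399266
P(M+4) = 10 × 0.7576^3 × 0.2424^2 = 0.255497
P(M+6) = 10 × 0.7576^2 × 0.2424^3 = 0.081748
P(M+8) = 5 × 0.7576^1 × 0.2424^4 = 0.013078
P(M+10) = 0.2424^5 = 0.000837
The M+2 peak is largest (0.399266); scaling to 100 gives 62.5 : 100.0 : 64.0 : 20.5 : 3.3 : 0.2.

62.5 : 100.0 : 64.0 : 20.5 : 3.3 : 0.2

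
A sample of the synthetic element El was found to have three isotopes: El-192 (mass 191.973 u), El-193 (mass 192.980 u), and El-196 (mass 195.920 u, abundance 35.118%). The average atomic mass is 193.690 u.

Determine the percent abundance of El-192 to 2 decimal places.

32.02%

The remaining 64.882% is split between El-192 (fraction x) and El-193 (fraction 0.64882 − x).
Substituting: 191.973x + 192.980(0.64882 − x) = 124.8868144
(191.973 − 192.980)x = -0.3224692  ⇒  x = 0.32023, y = 0.32859
El-192: 32.02%, El-193: 32.86%.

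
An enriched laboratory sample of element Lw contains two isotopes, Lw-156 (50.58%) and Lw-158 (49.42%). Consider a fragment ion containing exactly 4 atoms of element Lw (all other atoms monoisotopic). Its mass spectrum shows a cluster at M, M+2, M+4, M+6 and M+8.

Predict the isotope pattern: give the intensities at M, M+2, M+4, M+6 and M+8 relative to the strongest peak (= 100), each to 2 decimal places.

17.46 : 68.23 : 100.00 : 65.14 : 15.91

The 4 Lw atoms are independent, so intensities follow the terms of (0.5058 + 0.4942)^4.
P(M) = 0.5058^4 = 0.065451
P(M+2) = 4 × 0.5058^3 × 0.4942^1 = 0.255799
P(M+4) = 6 × 0.5058^2 × 0.4942^2 = 0.374899
P(M+6) = 4 × 0.5058^1 × 0.4942^3 = 0.244201
P(M+8) = 0.4942^4 = 0.059650
The M+4 peak is largest (0.374899); scaling to 100 gives 17.46 : 68.23 : 100.00 : 65.14 : 15.91.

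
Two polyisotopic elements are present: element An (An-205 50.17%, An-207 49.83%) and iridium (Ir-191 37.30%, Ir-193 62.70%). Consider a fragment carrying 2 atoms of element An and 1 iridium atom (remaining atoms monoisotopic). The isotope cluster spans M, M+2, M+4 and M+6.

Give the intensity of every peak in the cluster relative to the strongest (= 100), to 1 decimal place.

Element An pattern (n=2): 0.25170289 : 0.49999422 : 0.24830289
Iridium pattern (n=1): 0.3730 : 0.6270
Convolve the two distributions (both contribute in 2-u steps):
  M: 0.25170289×0.3730 = 0.093885
  M+2: 0.25170289×0.6270 + 0.49999422×0.3730 = 0.344316
  M+4: 0.49999422×0.6270 + 0.24830289×0.3730 = 0.406113
  M+6: 0.24830289×0.6270 = 0.155686
Scale to base peak (0.406113) = 100: 23.1 : 84.8 : 100.0 : 38.3

23.1 : 84.8 : 100.0 : 38.3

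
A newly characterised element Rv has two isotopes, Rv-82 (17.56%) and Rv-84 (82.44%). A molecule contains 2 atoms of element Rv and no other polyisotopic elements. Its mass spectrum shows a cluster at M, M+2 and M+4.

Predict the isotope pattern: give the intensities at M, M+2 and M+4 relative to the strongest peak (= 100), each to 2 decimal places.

The 2 Rv atoms are independent, so intensities follow the terms of (0.1756 + 0.8244)^2.
P(M) = 0.1756^2 = 0.030835
P(M+2) = 2 × 0.1756^1 × 0.8244^1 = 0.289529
P(M+4) = 0.8244^2 = 0.679635
The M+4 peak is largest (0.679635); scaling to 100 gives 4.54 : 42.60 : 100.00.

4.54 : 42.60 : 100.00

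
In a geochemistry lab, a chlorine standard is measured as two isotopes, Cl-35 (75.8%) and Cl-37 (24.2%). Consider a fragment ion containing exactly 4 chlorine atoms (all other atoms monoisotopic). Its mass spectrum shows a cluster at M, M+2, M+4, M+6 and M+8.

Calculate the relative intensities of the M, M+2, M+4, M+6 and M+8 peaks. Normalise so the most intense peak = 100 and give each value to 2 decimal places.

78.31 : 100.00 : 47.89 : 10.19 : 0.81

Expanding (0.758 + 0.242)^4:
P(M) = 0.758^4 = 0.330124
P(M+2) = 4 × 0.758^3 × 0.242^1 = 0.421583
P(M+4) = 6 × 0.758^2 × 0.242^2 = 0.201893
P(M+6) = 4 × 0.758^1 × 0.242^3 = 0.042971
P(M+8) = 0.242^4 = 0.003430
The M+2 peak is largest (0.421583); scaling to 100 gives 78.31 : 100.00 : 47.89 : 10.19 : 0.81.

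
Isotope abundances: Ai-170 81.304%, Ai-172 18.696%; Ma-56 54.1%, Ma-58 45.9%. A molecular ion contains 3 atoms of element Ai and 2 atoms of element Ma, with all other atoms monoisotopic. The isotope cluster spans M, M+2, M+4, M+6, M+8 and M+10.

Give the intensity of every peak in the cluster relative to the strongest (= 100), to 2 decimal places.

Element Ai pattern (n=3): 0.53744712 : 0.37076077 : 0.0852571 : 0.00653501
Element Ma pattern (n=2): 0.292681 : 0.496638 : 0.210681
Convolve the two distributions (both contribute in 2-u steps):
  M: 0.53744712×0.292681 = 0.157301
  M+2: 0.53744712×0.496638 + 0.37076077×0.292681 = 0.375431
  M+4: 0.53744712×0.210681 + 0.37076077×0.496638 + 0.0852571×0.292681 = 0.322317
  M+6: 0.37076077×0.210681 + 0.0852571×0.496638 + 0.00653501×0.292681 = 0.122367
  M+8: 0.0852571×0.210681 + 0.00653501×0.496638 = 0.021208
  M+10: 0.00653501×0.210681 = 0.001377
Scale to base peak (0.375431) = 100: 41.90 : 100.00 : 85.85 : 32.59 : 5.65 : 0.37

41.90 : 100.00 : 85.85 : 32.59 : 5.65 : 0.37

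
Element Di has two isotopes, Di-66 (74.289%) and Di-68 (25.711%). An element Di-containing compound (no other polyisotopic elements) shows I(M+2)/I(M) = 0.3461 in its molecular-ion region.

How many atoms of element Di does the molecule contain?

With n Di atoms, P(M+2)/P(M) = C(n,1)·p^(n−1)q / p^n = n·q/p = n · 0.25711/0.74289.
n = 0.3461 × 0.74289/0.25711 = 1.00 ≈ 1

1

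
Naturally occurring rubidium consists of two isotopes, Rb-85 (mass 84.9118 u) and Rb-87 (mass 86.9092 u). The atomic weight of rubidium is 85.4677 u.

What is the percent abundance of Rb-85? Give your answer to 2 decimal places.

Writing the weighted mean with unknown fraction x of Rb-85:
84.9118·x + 86.9092·(1 − x) = 85.4677
(84.9118 − 86.9092)·x = 85.4677 − 86.9092
x = -1.4415 / -1.9974 = 0.72169 → 72.17% Rb-85, 27.83% Rb-87.

72.17%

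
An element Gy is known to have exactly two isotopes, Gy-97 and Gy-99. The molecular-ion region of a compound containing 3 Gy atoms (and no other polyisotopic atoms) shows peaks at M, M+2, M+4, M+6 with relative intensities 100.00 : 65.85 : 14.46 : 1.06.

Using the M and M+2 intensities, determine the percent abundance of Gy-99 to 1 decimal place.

18.0%

If p is the fraction of Gy that is Gy-97, then I(M+2)/I(M) = [C(3,1)·p^2·(1−p)] / p^3 = 3·(1−p)/p = 65.85/100.00 = 0.6585
(1−p)/p = 0.6585/3 = 0.2195  ⇒  p = 1/(1 + 0.2195) = 0.8200
Gy-97: 82.0%, Gy-99: 18.0%.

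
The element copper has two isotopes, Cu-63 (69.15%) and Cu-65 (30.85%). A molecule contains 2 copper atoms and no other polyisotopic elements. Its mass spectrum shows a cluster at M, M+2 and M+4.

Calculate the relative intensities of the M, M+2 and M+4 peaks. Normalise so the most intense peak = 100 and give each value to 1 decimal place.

100.0 : 89.2 : 19.9

Expanding (0.6915 + 0.3085)^2:
P(M) = 0.6915^2 = 0.478172
P(M+2) = 2 × 0.6915^1 × 0.3085^1 = 0.426656
P(M+4) = 0.3085^2 = 0.095172
The M peak is largest (0.478172); scaling to 100 gives 100.0 : 89.2 : 19.9.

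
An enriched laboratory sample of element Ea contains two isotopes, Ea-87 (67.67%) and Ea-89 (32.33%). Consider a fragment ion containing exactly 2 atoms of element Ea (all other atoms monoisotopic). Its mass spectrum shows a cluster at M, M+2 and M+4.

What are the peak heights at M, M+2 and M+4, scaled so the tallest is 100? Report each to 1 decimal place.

The 2 Ea atoms are independent, so intensities follow the terms of (0.6767 + 0.3233)^2.
P(M) = 0.6767^2 = 0.457923
P(M+2) = 2 × 0.6767^1 × 0.3233^1 = 0.437554
P(M+4) = 0.3233^2 = 0.104523
The M peak is largest (0.457923); scaling to 100 gives 100.0 : 95.6 : 22.8.

100.0 : 95.6 : 22.8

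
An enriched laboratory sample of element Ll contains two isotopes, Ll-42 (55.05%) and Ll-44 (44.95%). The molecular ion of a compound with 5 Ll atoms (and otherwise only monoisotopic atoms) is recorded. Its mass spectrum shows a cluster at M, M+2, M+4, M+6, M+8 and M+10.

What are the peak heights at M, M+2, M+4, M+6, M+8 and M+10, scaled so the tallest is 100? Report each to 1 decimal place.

15.0 : 61.2 : 100.0 : 81.7 : 33.3 : 5.4

Expanding (0.5505 + 0.4495)^5:
P(M) = 0.5505^5 = 0.050558
P(M+2) = 5 × 0.5505^4 × 0.4495^1 = 0.206409
P(M+4) = 10 × 0.5505^3 × 0.4495^2 = 0.337079
P(M+6) = 10 × 0.5505^2 × 0.4495^3 = 0.275235
P(M+8) = 5 × 0.5505^1 × 0.4495^4 = 0.112369
P(M+10) = 0.4495^5 = 0.018351
The M+4 peak is largest (0.337079); scaling to 100 gives 15.0 : 61.2 : 100.0 : 81.7 : 33.3 : 5.4.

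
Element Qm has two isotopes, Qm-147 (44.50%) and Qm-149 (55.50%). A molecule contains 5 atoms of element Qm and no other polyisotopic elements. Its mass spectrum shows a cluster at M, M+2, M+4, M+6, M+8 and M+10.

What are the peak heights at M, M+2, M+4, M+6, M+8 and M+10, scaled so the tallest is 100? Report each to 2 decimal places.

5.15 : 32.14 : 80.18 : 100.00 : 62.36 : 15.55

The 5 Qm atoms are independent, so intensities follow the terms of (0.4450 + 0.5550)^5.
P(M) = 0.4450^5 = 0.017450
P(M+2) = 5 × 0.4450^4 × 0.5550^1 = 0.108819
P(M+4) = 10 × 0.4450^3 × 0.5550^2 = 0.271435
P(M+6) = 10 × 0.4450^2 × 0.5550^3 = 0.338531
P(M+8) = 5 × 0.4450^1 × 0.5550^4 = 0.211107
P(M+10) = 0.5550^5 = 0.052658
The M+6 peak is largest (0.338531); scaling to 100 gives 5.15 : 32.14 : 80.18 : 100.00 : 62.36 : 15.55.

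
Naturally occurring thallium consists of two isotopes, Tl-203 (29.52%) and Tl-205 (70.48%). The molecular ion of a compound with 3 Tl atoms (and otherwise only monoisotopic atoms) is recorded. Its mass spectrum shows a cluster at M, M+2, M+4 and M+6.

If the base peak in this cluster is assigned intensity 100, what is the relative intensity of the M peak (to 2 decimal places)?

Term probabilities: M 0.0257, M+2 0.1843, M+4 0.4399, M+6 0.3501. Base peak = M+4.
P(M+4) = C(3,2) × 0.2952^1 × 0.7048^2 = 3 × 0.2952 × 0.49674304 = 0.439916 (base)
P(M) = C(3,0) × 0.2952^3 × 0.7048^0 = 1 × 0.02572463 × 1.0000 = 0.025725
Relative intensity = 0.025725 / 0.439916 × 100 = 5.85

5.85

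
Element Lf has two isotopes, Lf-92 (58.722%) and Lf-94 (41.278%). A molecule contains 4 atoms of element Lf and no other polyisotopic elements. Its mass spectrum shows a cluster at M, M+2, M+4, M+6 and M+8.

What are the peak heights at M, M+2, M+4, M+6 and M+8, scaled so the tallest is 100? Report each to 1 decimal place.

Each Lf atom is independently Lf-92 (p = 0.58722) or Lf-94 (q = 0.41278); the cluster is the binomial expansion (p + q)^4.
P(M) = 0.58722^4 = 0.118906
P(M+2) = 4 × 0.58722^3 × 0.41278^1 = 0.334334
P(M+4) = 6 × 0.58722^2 × 0.41278^2 = 0.352525
P(M+6) = 4 × 0.58722^1 × 0.41278^3 = 0.165203
P(M+8) = 0.41278^4 = 0.029032
The M+4 peak is largest (0.352525); scaling to 100 gives 33.7 : 94.8 : 100.0 : 46.9 : 8.2.

33.7 : 94.8 : 100.0 : 46.9 : 8.2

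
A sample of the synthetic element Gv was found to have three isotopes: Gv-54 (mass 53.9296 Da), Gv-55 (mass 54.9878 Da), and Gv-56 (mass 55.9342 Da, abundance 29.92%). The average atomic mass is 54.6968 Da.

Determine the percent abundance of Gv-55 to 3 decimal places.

Let x and y be the fractions of Gv-54 and Gv-55. Then x + y = 1 − 0.2992 = 0.7008 and 53.9296x + 54.9878y = 54.6968 − 0.2992×55.9342 = 37.96128736.
Substituting: 53.9296x + 54.9878(0.7008 − x) = 37.96128736
(53.9296 − 54.9878)x = -0.57416288  ⇒  x = 0.54258, y = 0.15822
Gv-54: 54.258%, Gv-55: 15.822%.

15.822%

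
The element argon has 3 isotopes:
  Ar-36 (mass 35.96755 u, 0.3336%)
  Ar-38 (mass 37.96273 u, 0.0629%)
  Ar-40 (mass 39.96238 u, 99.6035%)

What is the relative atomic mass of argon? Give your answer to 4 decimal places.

Average mass = Σ (abundance × isotope mass) = 0.003336 × 35.96755 + 0.000629 × 37.96273 + 0.996035 × 39.96238
= 0.119988 + 0.023879 + 39.803929 = 39.947796 u

39.9478 u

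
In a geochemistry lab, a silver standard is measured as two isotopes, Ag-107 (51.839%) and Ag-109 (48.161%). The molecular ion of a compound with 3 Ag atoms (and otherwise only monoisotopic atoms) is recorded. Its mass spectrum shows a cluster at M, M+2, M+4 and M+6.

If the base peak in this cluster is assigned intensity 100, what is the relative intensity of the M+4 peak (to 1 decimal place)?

92.9

Binomial terms of (0.51839 + 0.48161)^3: M 0.1393, M+2 0.3883, M+4 0.3607, M+6 0.1117 → M+2 is the base peak.
P(M+2) = C(3,1) × 0.51839^2 × 0.48161^1 = 3 × 0.26872819 × 0.48161 = 0.388267 (base)
P(M+4) = C(3,2) × 0.51839^1 × 0.48161^2 = 3 × 0.51839 × 0.23194819 = 0.360719
Relative intensity = 0.360719 / 0.388267 × 100 = 92.9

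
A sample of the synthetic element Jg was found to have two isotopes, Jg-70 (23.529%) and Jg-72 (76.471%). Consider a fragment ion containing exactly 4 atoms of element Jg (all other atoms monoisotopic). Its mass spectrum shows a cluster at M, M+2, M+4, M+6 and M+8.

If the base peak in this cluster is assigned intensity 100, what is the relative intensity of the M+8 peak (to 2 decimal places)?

81.25

(0.23529 + 0.76471)^4 gives M 0.0031, M+2 0.0398, M+4 0.1942, M+6 0.4209, M+8 0.3420; the largest is M+6.
P(M+6) = C(4,3) × 0.23529^1 × 0.76471^3 = 4 × 0.23529 × 0.44718817 = 0.420876 (base)
P(M+8) = C(4,4) × 0.23529^0 × 0.76471^4 = 1 × 1.0000 × 0.34196927 = 0.341969
Relative intensity = 0.341969 / 0.420876 × 100 = 81.25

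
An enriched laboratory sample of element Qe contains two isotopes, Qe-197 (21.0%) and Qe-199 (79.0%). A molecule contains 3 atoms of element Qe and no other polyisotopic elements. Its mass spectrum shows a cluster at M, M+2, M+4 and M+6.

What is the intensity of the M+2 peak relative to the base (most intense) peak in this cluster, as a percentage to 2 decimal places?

Binomial terms of (0.210 + 0.790)^3: M 0.0093, M+2 0.1045, M+4 0.3932, M+6 0.4930 → M+6 is the base peak.
P(M+6) = C(3,3) × 0.210^0 × 0.790^3 = 1 × 1.0000 × 0.493039 = 0.493039 (base)
P(M+2) = C(3,1) × 0.210^2 × 0.790^1 = 3 × 0.0441 × 0.7900 = 0.104517
Relative intensity = 0.104517 / 0.493039 × 100 = 21.20

21.20%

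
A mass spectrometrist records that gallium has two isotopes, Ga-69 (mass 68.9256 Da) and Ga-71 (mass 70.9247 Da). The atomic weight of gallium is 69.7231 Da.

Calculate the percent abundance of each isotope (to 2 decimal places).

Let x be the fractional abundance of Ga-69; then Ga-71 has abundance 1 − x.
68.9256·x + 70.9247·(1 − x) = 69.7231
(68.9256 − 70.9247)·x = 69.7231 − 70.9247
x = -1.2016 / -1.9991 = 0.60107 → 60.11% Ga-69, 39.89% Ga-71.

Ga-69: 60.11%, Ga-71: 39.89%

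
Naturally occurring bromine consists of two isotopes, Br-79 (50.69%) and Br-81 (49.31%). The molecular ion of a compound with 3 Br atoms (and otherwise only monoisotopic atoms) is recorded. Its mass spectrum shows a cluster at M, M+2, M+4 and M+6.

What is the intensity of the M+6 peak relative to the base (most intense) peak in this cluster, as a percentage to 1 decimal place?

31.5%

Binomial terms of (0.5069 + 0.4931)^3: M 0.1302, M+2 0.3801, M+4 0.3698, M+6 0.1199 → M+2 is the base peak.
P(M+2) = C(3,1) × 0.5069^2 × 0.4931^1 = 3 × 0.25694761 × 0.4931 = 0.380103 (base)
P(M+6) = C(3,3) × 0.5069^0 × 0.4931^3 = 1 × 1.0000 × 0.11989609 = 0.119896
Relative intensity = 0.119896 / 0.380103 × 100 = 31.5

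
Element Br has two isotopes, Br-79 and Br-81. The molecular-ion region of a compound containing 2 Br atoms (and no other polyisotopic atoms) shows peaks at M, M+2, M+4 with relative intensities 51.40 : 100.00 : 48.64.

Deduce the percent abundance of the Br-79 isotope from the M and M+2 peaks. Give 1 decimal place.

50.7%

Write p for the Br-79 fraction. I(M+2)/I(M) = [C(2,1)·p^1·(1−p)] / p^2 = 2·(1−p)/p = 100.00/51.40 = 1.9455
(1−p)/p = 1.9455/2 = 0.9728  ⇒  p = 1/(1 + 0.9728) = 0.5069
Br-79: 50.7%, Br-81: 49.3%.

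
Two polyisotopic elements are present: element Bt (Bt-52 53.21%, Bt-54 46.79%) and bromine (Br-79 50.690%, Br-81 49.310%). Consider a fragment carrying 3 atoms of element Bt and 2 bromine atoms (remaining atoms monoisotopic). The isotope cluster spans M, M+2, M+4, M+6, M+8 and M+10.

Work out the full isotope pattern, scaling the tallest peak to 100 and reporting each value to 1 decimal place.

Element Bt pattern (n=3): 0.15065369 : 0.39743016 : 0.34947861 : 0.10243754
Bromine pattern (n=2): 0.25694761 : 0.49990478 : 0.24314761
Convolve the two distributions (both contribute in 2-u steps):
  M: 0.15065369×0.25694761 = 0.038710
  M+2: 0.15065369×0.49990478 + 0.39743016×0.25694761 = 0.177431
  M+4: 0.15065369×0.24314761 + 0.39743016×0.49990478 + 0.34947861×0.25694761 = 0.325106
  M+6: 0.39743016×0.24314761 + 0.34947861×0.49990478 + 0.10243754×0.25694761 = 0.297661
  M+8: 0.34947861×0.24314761 + 0.10243754×0.49990478 = 0.136184
  M+10: 0.10243754×0.24314761 = 0.024907
Scale to base peak (0.325106) = 100: 11.9 : 54.6 : 100.0 : 91.6 : 41.9 : 7.7

11.9 : 54.6 : 100.0 : 91.6 : 41.9 : 7.7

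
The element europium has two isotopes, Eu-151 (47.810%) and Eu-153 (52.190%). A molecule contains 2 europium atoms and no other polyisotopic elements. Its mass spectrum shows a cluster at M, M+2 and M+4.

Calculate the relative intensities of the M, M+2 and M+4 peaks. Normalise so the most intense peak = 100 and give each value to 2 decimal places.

45.80 : 100.00 : 54.58

Each Eu atom is independently Eu-151 (p = 0.47810) or Eu-153 (q = 0.52190); the cluster is the binomial expansion (p + q)^2.
P(M) = 0.47810^2 = 0.228580
P(M+2) = 2 × 0.47810^1 × 0.52190^1 = 0.499041
P(M+4) = 0.52190^2 = 0.272380
The M+2 peak is largest (0.499041); scaling to 100 gives 45.80 : 100.00 : 54.58.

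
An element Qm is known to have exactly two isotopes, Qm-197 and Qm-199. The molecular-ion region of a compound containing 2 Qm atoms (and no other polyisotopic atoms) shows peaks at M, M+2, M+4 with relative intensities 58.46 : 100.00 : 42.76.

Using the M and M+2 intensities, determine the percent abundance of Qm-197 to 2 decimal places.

Let p = fractional abundance of Qm-197. I(M+2)/I(M) = [C(2,1)·p^1·(1−p)] / p^2 = 2·(1−p)/p = 100.00/58.46 = 1.7106
(1−p)/p = 1.7106/2 = 0.8553  ⇒  p = 1/(1 + 0.8553) = 0.5390
Qm-197: 53.90%, Qm-199: 46.10%.

53.90%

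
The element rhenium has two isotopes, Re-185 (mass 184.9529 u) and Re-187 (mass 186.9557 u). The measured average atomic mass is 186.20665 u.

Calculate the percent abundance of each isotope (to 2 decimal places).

Writing the weighted mean with unknown fraction x of Re-185:
184.9529·x + 186.9557·(1 − x) = 186.20665
(184.9529 − 186.9557)·x = 186.20665 − 186.9557
x = -0.74905 / -2.0028 = 0.37400 → 37.40% Re-185, 62.60% Re-187.

Re-185: 37.40%, Re-187: 62.60%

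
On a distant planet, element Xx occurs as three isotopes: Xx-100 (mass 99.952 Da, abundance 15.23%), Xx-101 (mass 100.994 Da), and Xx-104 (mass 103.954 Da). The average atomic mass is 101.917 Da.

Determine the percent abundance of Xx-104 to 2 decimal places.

The remaining 84.77% is split between Xx-101 (fraction x) and Xx-104 (fraction 0.8477 − x).
Substituting: 100.994x + 103.954(0.8477 − x) = 86.6943104
(100.994 − 103.954)x = -1.4274954  ⇒  x = 0.48226, y = 0.36544
Xx-101: 48.23%, Xx-104: 36.54%.

36.54%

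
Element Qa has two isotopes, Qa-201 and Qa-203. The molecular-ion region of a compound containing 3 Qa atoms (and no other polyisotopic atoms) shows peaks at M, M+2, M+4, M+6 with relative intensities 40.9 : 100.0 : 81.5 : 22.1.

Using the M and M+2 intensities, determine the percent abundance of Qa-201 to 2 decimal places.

Write p for the Qa-201 fraction. I(M+2)/I(M) = [C(3,1)·p^2·(1−p)] / p^3 = 3·(1−p)/p = 100.0/40.9 = 2.4450
(1−p)/p = 2.4450/3 = 0.8150  ⇒  p = 1/(1 + 0.8150) = 0.5510
Qa-201: 55.10%, Qa-203: 44.90%.

55.10%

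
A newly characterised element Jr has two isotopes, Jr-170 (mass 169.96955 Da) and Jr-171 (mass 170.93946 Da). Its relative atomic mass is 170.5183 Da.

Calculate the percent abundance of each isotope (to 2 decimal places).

Jr-170: 43.42%, Jr-171: 56.58%

Writing the weighted mean with unknown fraction x of Jr-170:
169.96955·x + 170.93946·(1 − x) = 170.5183
(169.96955 − 170.93946)·x = 170.5183 − 170.93946
x = -0.42116 / -0.96991 = 0.43423 → 43.42% Jr-170, 56.58% Jr-171.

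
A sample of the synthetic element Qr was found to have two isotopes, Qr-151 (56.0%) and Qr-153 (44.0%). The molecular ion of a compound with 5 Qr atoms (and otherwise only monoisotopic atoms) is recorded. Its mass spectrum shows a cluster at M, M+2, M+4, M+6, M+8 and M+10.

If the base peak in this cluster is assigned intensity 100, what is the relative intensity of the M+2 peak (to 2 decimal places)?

(0.560 + 0.440)^5 gives M 0.0551, M+2 0.2164, M+4 0.3400, M+6 0.2671, M+8 0.1049, M+10 0.0165; the largest is M+4.
P(M+4) = C(5,2) × 0.560^3 × 0.440^2 = 10 × 0.175616 × 0.1936 = 0.339993 (base)
P(M+2) = C(5,1) × 0.560^4 × 0.440^1 = 5 × 0.09834496 × 0.4400 = 0.216359
Relative intensity = 0.216359 / 0.339993 × 100 = 63.64

63.64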